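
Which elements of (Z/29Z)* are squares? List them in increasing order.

Square k = 1,…,14 (k and 29−k give the same square):
1²=1, 2²=4, 3²=9, 4²=16, 5²=25, 6²≡7, 7²≡20, 8²≡6, 9²≡23, 10²≡13, 11²≡5, 12²≡28, 13²≡24, 14²≡22 (mod 29).
So the quadratic residues mod 29 are {1, 4, 5, 6, 7, 9, 13, 16, 20, 22, 23, 24, 25, 28}.

1 4 5 6 7 9 13 16 20 22 23 24 25 28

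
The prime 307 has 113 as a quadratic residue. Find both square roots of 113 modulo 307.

Since 307 ≡ 3 (mod 4), a square root of 113 is 113^((307+1)/4) = 113^77 mod 307.
Repeated squaring: 113^2≡182, 113^4≡275, 113^8≡103, 113^16≡171, 113^32≡76, 113^64≡250 (mod 307).
113^77 = 113^(64+8+4+1) ≡ 179 (mod 307).
Check: 179² = 32041 ≡ 113 (mod 307). The two roots are 128 and 179.

128, 179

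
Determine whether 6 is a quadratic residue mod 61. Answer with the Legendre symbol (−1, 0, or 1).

-1

Pull out 2: since 61 ≡ 5 (mod 8), (2/61) = -1.
Reciprocity: 3 ≡ 3 and 61 ≡ 1 (mod 4), so (3/61) = +(61/3).
Reduce top mod 3: now compute (1/3).
Reached (1/3) = 1. Collecting the sign flips along the way, the symbol is -1.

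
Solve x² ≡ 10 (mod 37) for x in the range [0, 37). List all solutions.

11, 26

37 ≡ 1 (mod 4), so we find a root by search.
Trying successive values, 11² = 121 ≡ 10 (mod 37). The other root is 37 − 11 = 26.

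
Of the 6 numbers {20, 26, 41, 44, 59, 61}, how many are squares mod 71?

(20/71) = +1 → QR.
(26/71) = -1 → non-residue.
(41/71) = -1 → non-residue.
(44/71) = -1 → non-residue.
(59/71) = -1 → non-residue.
(61/71) = -1 → non-residue.
Total quadratic residues among the 6: 1.

1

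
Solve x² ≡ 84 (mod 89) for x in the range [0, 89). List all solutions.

89 ≡ 1 (mod 4), so we find a root by search.
Trying successive values, 23² = 529 ≡ 84 (mod 89). The other root is 89 − 23 = 66.

23, 66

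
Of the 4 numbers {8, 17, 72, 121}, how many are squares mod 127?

4

(8/127) = +1 → QR.
(17/127) = +1 → QR.
(72/127) = +1 → QR.
(121/127) = +1 → QR.
Total quadratic residues among the 4: 4.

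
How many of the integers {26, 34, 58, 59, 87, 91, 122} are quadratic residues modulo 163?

5

(26/163) = +1 → QR.
(34/163) = +1 → QR.
(58/163) = +1 → QR.
(59/163) = -1 → non-residue.
(87/163) = +1 → QR.
(91/163) = +1 → QR.
(122/163) = -1 → non-residue.
Total quadratic residues among the 7: 5.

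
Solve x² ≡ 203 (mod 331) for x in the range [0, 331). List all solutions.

62, 269

Since 331 ≡ 3 (mod 4), a square root of 203 is 203^((331+1)/4) = 203^83 mod 331.
Repeated squaring: 203^2≡165, 203^4≡83, 203^8≡269, 203^16≡203, 203^32≡165, 203^64≡83 (mod 331).
203^83 = 203^(64+16+2+1) ≡ 269 (mod 331).
Check: 269² = 72361 ≡ 203 (mod 331). The two roots are 62 and 269.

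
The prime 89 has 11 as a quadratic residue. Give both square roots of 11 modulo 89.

10, 79

89 ≡ 1 (mod 4), so we find a root by search.
Trying successive values, 10² = 100 ≡ 11 (mod 89). The other root is 89 − 10 = 79.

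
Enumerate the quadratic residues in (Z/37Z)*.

1 3 4 7 9 10 11 12 16 21 25 26 27 28 30 33 34 36

Square k = 1,…,18 (k and 37−k give the same square):
1²=1, 2²=4, 3²=9, 4²=16, 5²=25, 6²=36, 7²≡12, 8²≡27, 9²≡7, 10²≡26, 11²≡10, 12²≡33, 13²≡21, 14²≡11, 15²≡3, 16²≡34, 17²≡30, 18²≡28 (mod 37).
So the quadratic residues mod 37 are {1, 3, 4, 7, 9, 10, 11, 12, 16, 21, 25, 26, 27, 28, 30, 33, 34, 36}.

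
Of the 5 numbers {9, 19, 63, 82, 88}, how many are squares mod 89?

2

(9/89) = +1 → QR.
(19/89) = -1 → non-residue.
(63/89) = -1 → non-residue.
(82/89) = -1 → non-residue.
(88/89) = +1 → QR.
Total quadratic residues among the 5: 2.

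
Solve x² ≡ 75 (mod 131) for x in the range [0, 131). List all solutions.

59, 72

Since 131 ≡ 3 (mod 4), a square root of 75 is 75^((131+1)/4) = 75^33 mod 131.
Repeated squaring: 75^2≡123, 75^4≡64, 75^8≡35, 75^16≡46, 75^32≡20 (mod 131).
75^33 = 75^(32+1) ≡ 59 (mod 131).
Check: 59² = 3481 ≡ 75 (mod 131). The two roots are 59 and 72.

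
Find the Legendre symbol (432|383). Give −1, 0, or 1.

1

Euler's criterion: (432/383) ≡ 49^191 (mod 383).
49^2 ≡ 103 (mod 383)
49^4 ≡ 268 (mod 383)
49^8 ≡ 203 (mod 383)
49^16 ≡ 228 (mod 383)
49^32 ≡ 279 (mod 383)
49^64 ≡ 92 (mod 383)
49^128 ≡ 38 (mod 383)
49^191 = 49^(128+32+16+8+4+2+1) ≡ 1 (mod 383).
Result is 1, so (432/383) = 1.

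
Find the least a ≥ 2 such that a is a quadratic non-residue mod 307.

2

(2/307) = −1, so 2 is the smallest positive non-residue mod 307.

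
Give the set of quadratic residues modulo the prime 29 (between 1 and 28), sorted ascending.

1 4 5 6 7 9 13 16 20 22 23 24 25 28

Square k = 1,…,14 (k and 29−k give the same square):
1²=1, 2²=4, 3²=9, 4²=16, 5²=25, 6²≡7, 7²≡20, 8²≡6, 9²≡23, 10²≡13, 11²≡5, 12²≡28, 13²≡24, 14²≡22 (mod 29).
So the quadratic residues mod 29 are {1, 4, 5, 6, 7, 9, 13, 16, 20, 22, 23, 24, 25, 28}.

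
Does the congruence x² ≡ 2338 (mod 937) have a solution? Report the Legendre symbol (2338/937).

1

Euler's criterion: (2338/937) ≡ 464^468 (mod 937).
464^2 ≡ 723 (mod 937)
464^4 ≡ 820 (mod 937)
464^8 ≡ 571 (mod 937)
464^16 ≡ 902 (mod 937)
464^32 ≡ 288 (mod 937)
464^64 ≡ 488 (mod 937)
464^128 ≡ 146 (mod 937)
464^256 ≡ 702 (mod 937)
464^468 = 464^(256+128+64+16+4) ≡ 1 (mod 937).
Result is 1, so (2338/937) = 1.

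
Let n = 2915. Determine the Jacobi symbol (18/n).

-1

Pull out 2: since 2915 ≡ 3 (mod 8), (2/2915) = -1.
Reciprocity: 9 ≡ 1 and 2915 ≡ 3 (mod 4), so (9/2915) = +(2915/9).
Reduce top mod 9: now compute (8/9).
Pull out 2^3: since 9 ≡ 1 (mod 8), (2/9) = +1, so (2/9)^3 = +1.
Reached (1/9) = 1. Collecting the sign flips along the way, the symbol is -1.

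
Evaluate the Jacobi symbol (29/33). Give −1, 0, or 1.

Reciprocity: 29 ≡ 1 and 33 ≡ 1 (mod 4), so (29/33) = +(33/29).
Reduce top mod 29: now compute (4/29).
Pull out 2^2: since 29 ≡ 5 (mod 8), (2/29) = -1, so (2/29)^2 = +1.
Reached (1/29) = 1. Collecting the sign flips along the way, the symbol is +1.

1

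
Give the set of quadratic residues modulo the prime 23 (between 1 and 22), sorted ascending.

Square k = 1,…,11 (k and 23−k give the same square):
1²=1, 2²=4, 3²=9, 4²=16, 5²≡2, 6²≡13, 7²≡3, 8²≡18, 9²≡12, 10²≡8, 11²≡6 (mod 23).
So the quadratic residues mod 23 are {1, 2, 3, 4, 6, 8, 9, 12, 13, 16, 18}.

1 2 3 4 6 8 9 12 13 16 18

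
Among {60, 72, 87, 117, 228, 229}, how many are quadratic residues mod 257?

(60/257) = +1 → QR.
(72/257) = +1 → QR.
(87/257) = -1 → non-residue.
(117/257) = +1 → QR.
(228/257) = +1 → QR.
(229/257) = -1 → non-residue.
Total quadratic residues among the 6: 4.

4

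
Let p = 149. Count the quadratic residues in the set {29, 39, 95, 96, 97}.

4

(29/149) = +1 → QR.
(39/149) = +1 → QR.
(95/149) = +1 → QR.
(96/149) = +1 → QR.
(97/149) = -1 → non-residue.
Total quadratic residues among the 5: 4.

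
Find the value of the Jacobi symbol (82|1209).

1

Pull out 2: since 1209 ≡ 1 (mod 8), (2/1209) = +1.
Reciprocity: 41 ≡ 1 and 1209 ≡ 1 (mod 4), so (41/1209) = +(1209/41).
Reduce top mod 41: now compute (20/41).
Pull out 2^2: since 41 ≡ 1 (mod 8), (2/41) = +1, so (2/41)^2 = +1.
Reciprocity: 5 ≡ 1 and 41 ≡ 1 (mod 4), so (5/41) = +(41/5).
Reduce top mod 5: now compute (1/5).
Reached (1/5) = 1. Collecting the sign flips along the way, the symbol is +1.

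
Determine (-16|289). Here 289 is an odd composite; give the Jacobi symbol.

1

First reduce: -16 ≡ 273 (mod 289).
Reciprocity: 273 ≡ 1 and 289 ≡ 1 (mod 4), so (273/289) = +(289/273).
Reduce top mod 273: now compute (16/273).
Pull out 2^4: since 273 ≡ 1 (mod 8), (2/273) = +1, so (2/273)^4 = +1.
Reached (1/273) = 1. Collecting the sign flips along the way, the symbol is +1.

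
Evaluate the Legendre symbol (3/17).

-1

Euler's criterion: (3/17) ≡ 3^8 (mod 17).
3^2 ≡ 9 (mod 17)
3^4 ≡ 13 (mod 17)
3^8 ≡ 16 (mod 17)
3^8 = 3^(8) ≡ 16 (mod 17).
Result is 16 ≡ −1, so (3/17) = −1.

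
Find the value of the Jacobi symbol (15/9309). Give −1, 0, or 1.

Reciprocity: 15 ≡ 3 and 9309 ≡ 1 (mod 4), so (15/9309) = +(9309/15).
Reduce top mod 15: now compute (9/15).
Reciprocity: 9 ≡ 1 and 15 ≡ 3 (mod 4), so (9/15) = +(15/9).
Reduce top mod 9: now compute (6/9).
Pull out 2: since 9 ≡ 1 (mod 8), (2/9) = +1.
Reciprocity: 3 ≡ 3 and 9 ≡ 1 (mod 4), so (3/9) = +(9/3).
Reduce top mod 3: now compute (0/3).
Top reduces to 0: gcd > 1, so the symbol is 0.

0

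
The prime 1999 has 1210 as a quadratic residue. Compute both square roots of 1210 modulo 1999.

509, 1490

Since 1999 ≡ 3 (mod 4), a square root of 1210 is 1210^((1999+1)/4) = 1210^500 mod 1999.
Repeated squaring: 1210^2≡832, 1210^4≡570, 1210^8≡1062, 1210^16≡408, 1210^32≡547, 1210^64≡1358, 1210^128≡1086, 1210^256≡1985 (mod 1999).
1210^500 = 1210^(256+128+64+32+16+4) ≡ 509 (mod 1999).
Check: 509² = 259081 ≡ 1210 (mod 1999). The two roots are 509 and 1490.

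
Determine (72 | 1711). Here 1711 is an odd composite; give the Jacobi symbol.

Pull out 2^3: since 1711 ≡ 7 (mod 8), (2/1711) = +1, so (2/1711)^3 = +1.
Reciprocity: 9 ≡ 1 and 1711 ≡ 3 (mod 4), so (9/1711) = +(1711/9).
Reduce top mod 9: now compute (1/9).
Reached (1/9) = 1. Collecting the sign flips along the way, the symbol is +1.

1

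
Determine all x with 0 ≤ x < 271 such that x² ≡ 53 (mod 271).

Since 271 ≡ 3 (mod 4), a square root of 53 is 53^((271+1)/4) = 53^68 mod 271.
Repeated squaring: 53^2≡99, 53^4≡45, 53^8≡128, 53^16≡124, 53^32≡200, 53^64≡163 (mod 271).
53^68 = 53^(64+4) ≡ 18 (mod 271).
Check: 18² = 324 ≡ 53 (mod 271). The two roots are 18 and 253.

18, 253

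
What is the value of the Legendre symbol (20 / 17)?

-1

Euler's criterion: (20/17) ≡ 3^8 (mod 17).
3^2 ≡ 9 (mod 17)
3^4 ≡ 13 (mod 17)
3^8 ≡ 16 (mod 17)
3^8 = 3^(8) ≡ 16 (mod 17).
Result is 16 ≡ −1, so (20/17) = −1.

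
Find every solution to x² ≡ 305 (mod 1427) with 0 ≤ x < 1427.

436, 991

Since 1427 ≡ 3 (mod 4), a square root of 305 is 305^((1427+1)/4) = 305^357 mod 1427.
Repeated squaring: 305^2≡270, 305^4≡123, 305^8≡859, 305^16≡122, 305^32≡614, 305^64≡268, 305^128≡474, 305^256≡637 (mod 1427).
305^357 = 305^(256+64+32+4+1) ≡ 991 (mod 1427).
Check: 991² = 982081 ≡ 305 (mod 1427). The two roots are 436 and 991.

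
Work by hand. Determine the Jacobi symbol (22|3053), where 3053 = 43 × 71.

1

Pull out 2: since 3053 ≡ 5 (mod 8), (2/3053) = -1.
Reciprocity: 11 ≡ 3 and 3053 ≡ 1 (mod 4), so (11/3053) = +(3053/11).
Reduce top mod 11: now compute (6/11).
Pull out 2: since 11 ≡ 3 (mod 8), (2/11) = -1.
Reciprocity: 3 ≡ 3 and 11 ≡ 3 (mod 4), so (3/11) = −(11/3).
Reduce top mod 3: now compute (2/3).
Pull out 2: since 3 ≡ 3 (mod 8), (2/3) = -1.
Reached (1/3) = 1. Collecting the sign flips along the way, the symbol is +1.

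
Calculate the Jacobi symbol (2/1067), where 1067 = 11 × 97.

Pull out 2: since 1067 ≡ 3 (mod 8), (2/1067) = -1.
Reached (1/1067) = 1. Collecting the sign flips along the way, the symbol is -1.

-1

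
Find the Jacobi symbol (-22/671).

First reduce: -22 ≡ 649 (mod 671).
Reciprocity: 649 ≡ 1 and 671 ≡ 3 (mod 4), so (649/671) = +(671/649).
Reduce top mod 649: now compute (22/649).
Pull out 2: since 649 ≡ 1 (mod 8), (2/649) = +1.
Reciprocity: 11 ≡ 3 and 649 ≡ 1 (mod 4), so (11/649) = +(649/11).
Reduce top mod 11: now compute (0/11).
Top reduces to 0: gcd > 1, so the symbol is 0.

0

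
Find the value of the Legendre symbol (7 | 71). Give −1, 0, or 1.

Euler's criterion: (7/71) ≡ 7^35 (mod 71).
7^2 ≡ 49 (mod 71)
7^4 ≡ 58 (mod 71)
7^8 ≡ 27 (mod 71)
7^16 ≡ 19 (mod 71)
7^32 ≡ 6 (mod 71)
7^35 = 7^(32+2+1) ≡ 70 (mod 71).
Result is 70 ≡ −1, so (7/71) = −1.

-1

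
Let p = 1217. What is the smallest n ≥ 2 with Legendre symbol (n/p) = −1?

3

(2/1217) = +1, so 2 is a residue.
(3/1217) = −1, so 3 is the smallest positive non-residue mod 1217.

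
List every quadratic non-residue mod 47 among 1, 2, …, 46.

Square k = 1,…,23 (k and 47−k give the same square):
1²=1, 2²=4, 3²=9, 4²=16, 5²=25, 6²=36, 7²≡2, 8²≡17, 9²≡34, 10²≡6, 11²≡27, 12²≡3, 13²≡28, 14²≡8, 15²≡37, 16²≡21, 17²≡7, 18²≡42, 19²≡32, 20²≡24, 21²≡18, 22²≡14, 23²≡12 (mod 47).
The residues are {1, 2, 3, 4, 6, 7, 8, 9, 12, 14, 16, 17, 18, 21, 24, 25, 27, 28, 32, 34, 36, 37, 42}; the non-residues are the remaining 23 nonzero classes.

5,10,11,13,15,19,20,22,23,26,29,30,31,33,35,38,39,40,41,43,44,45,46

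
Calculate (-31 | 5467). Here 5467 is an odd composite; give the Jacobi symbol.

-1

First reduce: -31 ≡ 5436 (mod 5467).
Pull out 2^2: since 5467 ≡ 3 (mod 8), (2/5467) = -1, so (2/5467)^2 = +1.
Reciprocity: 1359 ≡ 3 and 5467 ≡ 3 (mod 4), so (1359/5467) = −(5467/1359).
Reduce top mod 1359: now compute (31/1359).
Reciprocity: 31 ≡ 3 and 1359 ≡ 3 (mod 4), so (31/1359) = −(1359/31).
Reduce top mod 31: now compute (26/31).
Pull out 2: since 31 ≡ 7 (mod 8), (2/31) = +1.
Reciprocity: 13 ≡ 1 and 31 ≡ 3 (mod 4), so (13/31) = +(31/13).
Reduce top mod 13: now compute (5/13).
Reciprocity: 5 ≡ 1 and 13 ≡ 1 (mod 4), so (5/13) = +(13/5).
Reduce top mod 5: now compute (3/5).
Reciprocity: 3 ≡ 3 and 5 ≡ 1 (mod 4), so (3/5) = +(5/3).
Reduce top mod 3: now compute (2/3).
Pull out 2: since 3 ≡ 3 (mod 8), (2/3) = -1.
Reached (1/3) = 1. Collecting the sign flips along the way, the symbol is -1.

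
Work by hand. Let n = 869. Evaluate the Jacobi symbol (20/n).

1

Pull out 2^2: since 869 ≡ 5 (mod 8), (2/869) = -1, so (2/869)^2 = +1.
Reciprocity: 5 ≡ 1 and 869 ≡ 1 (mod 4), so (5/869) = +(869/5).
Reduce top mod 5: now compute (4/5).
Pull out 2^2: since 5 ≡ 5 (mod 8), (2/5) = -1, so (2/5)^2 = +1.
Reached (1/5) = 1. Collecting the sign flips along the way, the symbol is +1.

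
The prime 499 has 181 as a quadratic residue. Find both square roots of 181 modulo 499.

242, 257

Since 499 ≡ 3 (mod 4), a square root of 181 is 181^((499+1)/4) = 181^125 mod 499.
Repeated squaring: 181^2≡326, 181^4≡488, 181^8≡121, 181^16≡170, 181^32≡457, 181^64≡267 (mod 499).
181^125 = 181^(64+32+16+8+4+1) ≡ 257 (mod 499).
Check: 257² = 66049 ≡ 181 (mod 499). The two roots are 242 and 257.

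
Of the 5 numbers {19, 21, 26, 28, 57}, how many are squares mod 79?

3

(19/79) = +1 → QR.
(21/79) = +1 → QR.
(26/79) = +1 → QR.
(28/79) = -1 → non-residue.
(57/79) = -1 → non-residue.
Total quadratic residues among the 5: 3.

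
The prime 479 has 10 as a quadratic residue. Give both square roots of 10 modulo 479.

197, 282

Since 479 ≡ 3 (mod 4), a square root of 10 is 10^((479+1)/4) = 10^120 mod 479.
Repeated squaring: 10^2≡100, 10^4≡420, 10^8≡128, 10^16≡98, 10^32≡24, 10^64≡97 (mod 479).
10^120 = 10^(64+32+16+8) ≡ 197 (mod 479).
Check: 197² = 38809 ≡ 10 (mod 479). The two roots are 197 and 282.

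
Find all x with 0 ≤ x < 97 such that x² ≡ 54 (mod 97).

97 ≡ 1 (mod 4), so we find a root by search.
Trying successive values, 32² = 1024 ≡ 54 (mod 97). The other root is 97 − 32 = 65.

32, 65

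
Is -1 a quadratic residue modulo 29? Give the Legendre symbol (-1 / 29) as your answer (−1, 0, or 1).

1

First reduce: -1 ≡ 28 (mod 29).
Pull out 2^2: since 29 ≡ 5 (mod 8), (2/29) = -1, so (2/29)^2 = +1.
Reciprocity: 7 ≡ 3 and 29 ≡ 1 (mod 4), so (7/29) = +(29/7).
Reduce top mod 7: now compute (1/7).
Reached (1/7) = 1. Collecting the sign flips along the way, the symbol is +1.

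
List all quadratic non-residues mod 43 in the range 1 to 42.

2, 3, 5, 7, 8, 12, 18, 19, 20, 22, 26, 27, 28, 29, 30, 32, 33, 34, 37, 39, 42

Square k = 1,…,21 (k and 43−k give the same square):
1²=1, 2²=4, 3²=9, 4²=16, 5²=25, 6²=36, 7²≡6, 8²≡21, 9²≡38, 10²≡14, 11²≡35, 12²≡15, 13²≡40, 14²≡24, 15²≡10, 16²≡41, 17²≡31, 18²≡23, 19²≡17, 20²≡13, 21²≡11 (mod 43).
The residues are {1, 4, 6, 9, 10, 11, 13, 14, 15, 16, 17, 21, 23, 24, 25, 31, 35, 36, 38, 40, 41}; the non-residues are the remaining 21 nonzero classes.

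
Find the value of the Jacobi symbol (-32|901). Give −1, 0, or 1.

First reduce: -32 ≡ 869 (mod 901).
Reciprocity: 869 ≡ 1 and 901 ≡ 1 (mod 4), so (869/901) = +(901/869).
Reduce top mod 869: now compute (32/869).
Pull out 2^5: since 869 ≡ 5 (mod 8), (2/869) = -1, so (2/869)^5 = -1.
Reached (1/869) = 1. Collecting the sign flips along the way, the symbol is -1.

-1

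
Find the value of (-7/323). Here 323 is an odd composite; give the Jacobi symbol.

1

First reduce: -7 ≡ 316 (mod 323).
Pull out 2^2: since 323 ≡ 3 (mod 8), (2/323) = -1, so (2/323)^2 = +1.
Reciprocity: 79 ≡ 3 and 323 ≡ 3 (mod 4), so (79/323) = −(323/79).
Reduce top mod 79: now compute (7/79).
Reciprocity: 7 ≡ 3 and 79 ≡ 3 (mod 4), so (7/79) = −(79/7).
Reduce top mod 7: now compute (2/7).
Pull out 2: since 7 ≡ 7 (mod 8), (2/7) = +1.
Reached (1/7) = 1. Collecting the sign flips along the way, the symbol is +1.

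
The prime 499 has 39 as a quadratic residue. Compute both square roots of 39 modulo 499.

Since 499 ≡ 3 (mod 4), a square root of 39 is 39^((499+1)/4) = 39^125 mod 499.
Repeated squaring: 39^2≡24, 39^4≡77, 39^8≡440, 39^16≡487, 39^32≡144, 39^64≡277 (mod 499).
39^125 = 39^(64+32+16+8+4+1) ≡ 187 (mod 499).
Check: 187² = 34969 ≡ 39 (mod 499). The two roots are 187 and 312.

187, 312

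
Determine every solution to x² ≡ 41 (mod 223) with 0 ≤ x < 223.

Since 223 ≡ 3 (mod 4), a square root of 41 is 41^((223+1)/4) = 41^56 mod 223.
Repeated squaring: 41^2≡120, 41^4≡128, 41^8≡105, 41^16≡98, 41^32≡15 (mod 223).
41^56 = 41^(32+16+8) ≡ 34 (mod 223).
Check: 34² = 1156 ≡ 41 (mod 223). The two roots are 34 and 189.

34, 189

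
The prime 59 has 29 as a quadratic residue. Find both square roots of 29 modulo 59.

Since 59 ≡ 3 (mod 4), a square root of 29 is 29^((59+1)/4) = 29^15 mod 59.
Repeated squaring: 29^2≡15, 29^4≡48, 29^8≡3 (mod 59).
29^15 = 29^(8+4+2+1) ≡ 41 (mod 59).
Check: 41² = 1681 ≡ 29 (mod 59). The two roots are 18 and 41.

18, 41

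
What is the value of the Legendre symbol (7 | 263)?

-1

Reciprocity: 7 ≡ 3 and 263 ≡ 3 (mod 4), so (7/263) = −(263/7).
Reduce top mod 7: now compute (4/7).
Pull out 2^2: since 7 ≡ 7 (mod 8), (2/7) = +1, so (2/7)^2 = +1.
Reached (1/7) = 1. Collecting the sign flips along the way, the symbol is -1.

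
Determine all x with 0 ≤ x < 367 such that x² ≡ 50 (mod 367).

28, 339

Since 367 ≡ 3 (mod 4), a square root of 50 is 50^((367+1)/4) = 50^92 mod 367.
Repeated squaring: 50^2≡298, 50^4≡357, 50^8≡100, 50^16≡91, 50^32≡207, 50^64≡277 (mod 367).
50^92 = 50^(64+16+8+4) ≡ 28 (mod 367).
Check: 28² = 784 ≡ 50 (mod 367). The two roots are 28 and 339.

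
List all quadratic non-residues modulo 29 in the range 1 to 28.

2,3,8,10,11,12,14,15,17,18,19,21,26,27

Square k = 1,…,14 (k and 29−k give the same square):
1²=1, 2²=4, 3²=9, 4²=16, 5²=25, 6²≡7, 7²≡20, 8²≡6, 9²≡23, 10²≡13, 11²≡5, 12²≡28, 13²≡24, 14²≡22 (mod 29).
The residues are {1, 4, 5, 6, 7, 9, 13, 16, 20, 22, 23, 24, 25, 28}; the non-residues are the remaining 14 nonzero classes.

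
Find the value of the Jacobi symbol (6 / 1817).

Pull out 2: since 1817 ≡ 1 (mod 8), (2/1817) = +1.
Reciprocity: 3 ≡ 3 and 1817 ≡ 1 (mod 4), so (3/1817) = +(1817/3).
Reduce top mod 3: now compute (2/3).
Pull out 2: since 3 ≡ 3 (mod 8), (2/3) = -1.
Reached (1/3) = 1. Collecting the sign flips along the way, the symbol is -1.

-1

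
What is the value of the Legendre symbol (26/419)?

Euler's criterion: (26/419) ≡ 26^209 (mod 419).
26^2 ≡ 257 (mod 419)
26^4 ≡ 266 (mod 419)
26^8 ≡ 364 (mod 419)
26^16 ≡ 92 (mod 419)
26^32 ≡ 84 (mod 419)
26^64 ≡ 352 (mod 419)
26^128 ≡ 299 (mod 419)
26^209 = 26^(128+64+16+1) ≡ 418 (mod 419).
Result is 418 ≡ −1, so (26/419) = −1.

-1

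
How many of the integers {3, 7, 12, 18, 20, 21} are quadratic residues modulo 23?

3

(3/23) = +1 → QR.
(7/23) = -1 → non-residue.
(12/23) = +1 → QR.
(18/23) = +1 → QR.
(20/23) = -1 → non-residue.
(21/23) = -1 → non-residue.
Total quadratic residues among the 6: 3.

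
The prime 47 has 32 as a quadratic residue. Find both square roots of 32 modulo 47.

Since 47 ≡ 3 (mod 4), a square root of 32 is 32^((47+1)/4) = 32^12 mod 47.
Repeated squaring: 32^2≡37, 32^4≡6, 32^8≡36 (mod 47).
32^12 = 32^(8+4) ≡ 28 (mod 47).
Check: 28² = 784 ≡ 32 (mod 47). The two roots are 19 and 28.

19, 28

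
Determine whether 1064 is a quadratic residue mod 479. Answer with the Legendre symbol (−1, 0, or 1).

Euler's criterion: (1064/479) ≡ 106^239 (mod 479).
106^2 ≡ 219 (mod 479)
106^4 ≡ 61 (mod 479)
106^8 ≡ 368 (mod 479)
106^16 ≡ 346 (mod 479)
106^32 ≡ 445 (mod 479)
106^64 ≡ 198 (mod 479)
106^128 ≡ 405 (mod 479)
106^239 = 106^(128+64+32+8+4+2+1) ≡ 478 (mod 479).
Result is 478 ≡ −1, so (1064/479) = −1.

-1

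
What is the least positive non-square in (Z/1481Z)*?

3

(2/1481) = +1, so 2 is a residue.
(3/1481) = −1, so 3 is the smallest positive non-residue mod 1481.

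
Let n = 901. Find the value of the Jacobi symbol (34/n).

0

Pull out 2: since 901 ≡ 5 (mod 8), (2/901) = -1.
Reciprocity: 17 ≡ 1 and 901 ≡ 1 (mod 4), so (17/901) = +(901/17).
Reduce top mod 17: now compute (0/17).
Top reduces to 0: gcd > 1, so the symbol is 0.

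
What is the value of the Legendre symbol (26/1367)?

-1

Pull out 2: since 1367 ≡ 7 (mod 8), (2/1367) = +1.
Reciprocity: 13 ≡ 1 and 1367 ≡ 3 (mod 4), so (13/1367) = +(1367/13).
Reduce top mod 13: now compute (2/13).
Pull out 2: since 13 ≡ 5 (mod 8), (2/13) = -1.
Reached (1/13) = 1. Collecting the sign flips along the way, the symbol is -1.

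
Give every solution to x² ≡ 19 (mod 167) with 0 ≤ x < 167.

Since 167 ≡ 3 (mod 4), a square root of 19 is 19^((167+1)/4) = 19^42 mod 167.
Repeated squaring: 19^2≡27, 19^4≡61, 19^8≡47, 19^16≡38, 19^32≡108 (mod 167).
19^42 = 19^(32+8+2) ≡ 112 (mod 167).
Check: 112² = 12544 ≡ 19 (mod 167). The two roots are 55 and 112.

55, 112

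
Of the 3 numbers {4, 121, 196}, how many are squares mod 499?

3

(4/499) = +1 → QR.
(121/499) = +1 → QR.
(196/499) = +1 → QR.
Total quadratic residues among the 3: 3.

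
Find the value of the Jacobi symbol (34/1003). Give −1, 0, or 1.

Pull out 2: since 1003 ≡ 3 (mod 8), (2/1003) = -1.
Reciprocity: 17 ≡ 1 and 1003 ≡ 3 (mod 4), so (17/1003) = +(1003/17).
Reduce top mod 17: now compute (0/17).
Top reduces to 0: gcd > 1, so the symbol is 0.

0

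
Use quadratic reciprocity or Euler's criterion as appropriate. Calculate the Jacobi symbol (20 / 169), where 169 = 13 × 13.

1

Pull out 2^2: since 169 ≡ 1 (mod 8), (2/169) = +1, so (2/169)^2 = +1.
Reciprocity: 5 ≡ 1 and 169 ≡ 1 (mod 4), so (5/169) = +(169/5).
Reduce top mod 5: now compute (4/5).
Pull out 2^2: since 5 ≡ 5 (mod 8), (2/5) = -1, so (2/5)^2 = +1.
Reached (1/5) = 1. Collecting the sign flips along the way, the symbol is +1.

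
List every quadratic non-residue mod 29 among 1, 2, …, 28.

2 3 8 10 11 12 14 15 17 18 19 21 26 27

Square k = 1,…,14 (k and 29−k give the same square):
1²=1, 2²=4, 3²=9, 4²=16, 5²=25, 6²≡7, 7²≡20, 8²≡6, 9²≡23, 10²≡13, 11²≡5, 12²≡28, 13²≡24, 14²≡22 (mod 29).
The residues are {1, 4, 5, 6, 7, 9, 13, 16, 20, 22, 23, 24, 25, 28}; the non-residues are the remaining 14 nonzero classes.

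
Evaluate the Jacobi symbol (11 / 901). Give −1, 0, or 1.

-1

Reciprocity: 11 ≡ 3 and 901 ≡ 1 (mod 4), so (11/901) = +(901/11).
Reduce top mod 11: now compute (10/11).
Pull out 2: since 11 ≡ 3 (mod 8), (2/11) = -1.
Reciprocity: 5 ≡ 1 and 11 ≡ 3 (mod 4), so (5/11) = +(11/5).
Reduce top mod 5: now compute (1/5).
Reached (1/5) = 1. Collecting the sign flips along the way, the symbol is -1.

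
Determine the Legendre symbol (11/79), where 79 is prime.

1

Euler's criterion: (11/79) ≡ 11^39 (mod 79).
11^2 ≡ 42 (mod 79)
11^4 ≡ 26 (mod 79)
11^8 ≡ 44 (mod 79)
11^16 ≡ 40 (mod 79)
11^32 ≡ 20 (mod 79)
11^39 = 11^(32+4+2+1) ≡ 1 (mod 79).
Result is 1, so (11/79) = 1.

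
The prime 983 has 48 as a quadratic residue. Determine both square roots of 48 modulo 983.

Since 983 ≡ 3 (mod 4), a square root of 48 is 48^((983+1)/4) = 48^246 mod 983.
Repeated squaring: 48^2≡338, 48^4≡216, 48^8≡455, 48^16≡595, 48^32≡145, 48^64≡382, 48^128≡440 (mod 983).
48^246 = 48^(128+64+32+16+4+2) ≡ 567 (mod 983).
Check: 567² = 321489 ≡ 48 (mod 983). The two roots are 416 and 567.

416, 567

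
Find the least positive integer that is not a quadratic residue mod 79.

3

(2/79) = +1, so 2 is a residue.
(3/79) = −1, so 3 is the smallest positive non-residue mod 79.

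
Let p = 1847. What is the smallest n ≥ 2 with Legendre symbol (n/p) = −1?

5

(2/1847) = +1, so 2 is a residue.
(3/1847) = +1, so 3 is a residue.
(4/1847) = +1, so 4 is a residue.
(5/1847) = −1, so 5 is the smallest positive non-residue mod 1847.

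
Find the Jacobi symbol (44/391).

Pull out 2^2: since 391 ≡ 7 (mod 8), (2/391) = +1, so (2/391)^2 = +1.
Reciprocity: 11 ≡ 3 and 391 ≡ 3 (mod 4), so (11/391) = −(391/11).
Reduce top mod 11: now compute (6/11).
Pull out 2: since 11 ≡ 3 (mod 8), (2/11) = -1.
Reciprocity: 3 ≡ 3 and 11 ≡ 3 (mod 4), so (3/11) = −(11/3).
Reduce top mod 3: now compute (2/3).
Pull out 2: since 3 ≡ 3 (mod 8), (2/3) = -1.
Reached (1/3) = 1. Collecting the sign flips along the way, the symbol is +1.

1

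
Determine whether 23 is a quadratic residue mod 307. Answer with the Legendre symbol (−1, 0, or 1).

-1

Reciprocity: 23 ≡ 3 and 307 ≡ 3 (mod 4), so (23/307) = −(307/23).
Reduce top mod 23: now compute (8/23).
Pull out 2^3: since 23 ≡ 7 (mod 8), (2/23) = +1, so (2/23)^3 = +1.
Reached (1/23) = 1. Collecting the sign flips along the way, the symbol is -1.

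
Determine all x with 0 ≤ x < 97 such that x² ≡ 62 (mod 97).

97 ≡ 1 (mod 4), so we find a root by search.
Trying successive values, 16² = 256 ≡ 62 (mod 97). The other root is 97 − 16 = 81.

16, 81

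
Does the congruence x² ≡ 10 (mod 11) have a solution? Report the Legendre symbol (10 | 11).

-1

Euler's criterion: (10/11) ≡ 10^5 (mod 11).
10^2 ≡ 1 (mod 11)
10^4 ≡ 1 (mod 11)
10^5 = 10^(4+1) ≡ 10 (mod 11).
Result is 10 ≡ −1, so (10/11) = −1.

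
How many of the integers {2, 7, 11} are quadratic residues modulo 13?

(2/13) = -1 → non-residue.
(7/13) = -1 → non-residue.
(11/13) = -1 → non-residue.
Total quadratic residues among the 3: 0.

0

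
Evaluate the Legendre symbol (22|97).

1

Pull out 2: since 97 ≡ 1 (mod 8), (2/97) = +1.
Reciprocity: 11 ≡ 3 and 97 ≡ 1 (mod 4), so (11/97) = +(97/11).
Reduce top mod 11: now compute (9/11).
Reciprocity: 9 ≡ 1 and 11 ≡ 3 (mod 4), so (9/11) = +(11/9).
Reduce top mod 9: now compute (2/9).
Pull out 2: since 9 ≡ 1 (mod 8), (2/9) = +1.
Reached (1/9) = 1. Collecting the sign flips along the way, the symbol is +1.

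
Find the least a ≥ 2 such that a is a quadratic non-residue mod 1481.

(2/1481) = +1, so 2 is a residue.
(3/1481) = −1, so 3 is the smallest positive non-residue mod 1481.

3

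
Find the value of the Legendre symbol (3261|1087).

First reduce: 3261 ≡ 0 (mod 1087).
Top reduces to 0: gcd > 1, so the symbol is 0.

0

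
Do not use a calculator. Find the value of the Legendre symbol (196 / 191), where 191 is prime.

1

First reduce: 196 ≡ 5 (mod 191).
Reciprocity: 5 ≡ 1 and 191 ≡ 3 (mod 4), so (5/191) = +(191/5).
Reduce top mod 5: now compute (1/5).
Reached (1/5) = 1. Collecting the sign flips along the way, the symbol is +1.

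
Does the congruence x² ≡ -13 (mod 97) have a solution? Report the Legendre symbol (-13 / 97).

-1

First reduce: -13 ≡ 84 (mod 97).
Pull out 2^2: since 97 ≡ 1 (mod 8), (2/97) = +1, so (2/97)^2 = +1.
Reciprocity: 21 ≡ 1 and 97 ≡ 1 (mod 4), so (21/97) = +(97/21).
Reduce top mod 21: now compute (13/21).
Reciprocity: 13 ≡ 1 and 21 ≡ 1 (mod 4), so (13/21) = +(21/13).
Reduce top mod 13: now compute (8/13).
Pull out 2^3: since 13 ≡ 5 (mod 8), (2/13) = -1, so (2/13)^3 = -1.
Reached (1/13) = 1. Collecting the sign flips along the way, the symbol is -1.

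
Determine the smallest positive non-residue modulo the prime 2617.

5

(2/2617) = +1, so 2 is a residue.
(3/2617) = +1, so 3 is a residue.
(4/2617) = +1, so 4 is a residue.
(5/2617) = −1, so 5 is the smallest positive non-residue mod 2617.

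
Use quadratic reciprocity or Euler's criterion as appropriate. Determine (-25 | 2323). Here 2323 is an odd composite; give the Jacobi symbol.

First reduce: -25 ≡ 2298 (mod 2323).
Pull out 2: since 2323 ≡ 3 (mod 8), (2/2323) = -1.
Reciprocity: 1149 ≡ 1 and 2323 ≡ 3 (mod 4), so (1149/2323) = +(2323/1149).
Reduce top mod 1149: now compute (25/1149).
Reciprocity: 25 ≡ 1 and 1149 ≡ 1 (mod 4), so (25/1149) = +(1149/25).
Reduce top mod 25: now compute (24/25).
Pull out 2^3: since 25 ≡ 1 (mod 8), (2/25) = +1, so (2/25)^3 = +1.
Reciprocity: 3 ≡ 3 and 25 ≡ 1 (mod 4), so (3/25) = +(25/3).
Reduce top mod 3: now compute (1/3).
Reached (1/3) = 1. Collecting the sign flips along the way, the symbol is -1.

-1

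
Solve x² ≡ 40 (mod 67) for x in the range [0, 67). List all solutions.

Since 67 ≡ 3 (mod 4), a square root of 40 is 40^((67+1)/4) = 40^17 mod 67.
Repeated squaring: 40^2≡59, 40^4≡64, 40^8≡9, 40^16≡14 (mod 67).
40^17 = 40^(16+1) ≡ 24 (mod 67).
Check: 24² = 576 ≡ 40 (mod 67). The two roots are 24 and 43.

24, 43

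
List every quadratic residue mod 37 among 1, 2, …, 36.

1,3,4,7,9,10,11,12,16,21,25,26,27,28,30,33,34,36

Square k = 1,…,18 (k and 37−k give the same square):
1²=1, 2²=4, 3²=9, 4²=16, 5²=25, 6²=36, 7²≡12, 8²≡27, 9²≡7, 10²≡26, 11²≡10, 12²≡33, 13²≡21, 14²≡11, 15²≡3, 16²≡34, 17²≡30, 18²≡28 (mod 37).
So the quadratic residues mod 37 are {1, 3, 4, 7, 9, 10, 11, 12, 16, 21, 25, 26, 27, 28, 30, 33, 34, 36}.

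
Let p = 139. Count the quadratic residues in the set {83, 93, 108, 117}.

(83/139) = +1 → QR.
(93/139) = -1 → non-residue.
(108/139) = -1 → non-residue.
(117/139) = +1 → QR.
Total quadratic residues among the 4: 2.

2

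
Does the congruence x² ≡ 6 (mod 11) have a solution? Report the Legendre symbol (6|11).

-1

Pull out 2: since 11 ≡ 3 (mod 8), (2/11) = -1.
Reciprocity: 3 ≡ 3 and 11 ≡ 3 (mod 4), so (3/11) = −(11/3).
Reduce top mod 3: now compute (2/3).
Pull out 2: since 3 ≡ 3 (mod 8), (2/3) = -1.
Reached (1/3) = 1. Collecting the sign flips along the way, the symbol is -1.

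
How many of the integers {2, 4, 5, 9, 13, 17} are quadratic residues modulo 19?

4

(2/19) = -1 → non-residue.
(4/19) = +1 → QR.
(5/19) = +1 → QR.
(9/19) = +1 → QR.
(13/19) = -1 → non-residue.
(17/19) = +1 → QR.
Total quadratic residues among the 6: 4.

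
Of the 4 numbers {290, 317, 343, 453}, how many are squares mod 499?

(290/499) = -1 → non-residue.
(317/499) = +1 → QR.
(343/499) = -1 → non-residue.
(453/499) = -1 → non-residue.
Total quadratic residues among the 4: 1.

1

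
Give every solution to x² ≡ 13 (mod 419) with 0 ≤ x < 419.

Since 419 ≡ 3 (mod 4), a square root of 13 is 13^((419+1)/4) = 13^105 mod 419.
Repeated squaring: 13^2≡169, 13^4≡69, 13^8≡152, 13^16≡59, 13^32≡129, 13^64≡300 (mod 419).
13^105 = 13^(64+32+8+1) ≡ 348 (mod 419).
Check: 348² = 121104 ≡ 13 (mod 419). The two roots are 71 and 348.

71, 348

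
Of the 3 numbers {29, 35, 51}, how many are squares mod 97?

1

(29/97) = -1 → non-residue.
(35/97) = +1 → QR.
(51/97) = -1 → non-residue.
Total quadratic residues among the 3: 1.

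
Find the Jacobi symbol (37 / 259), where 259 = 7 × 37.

Reciprocity: 37 ≡ 1 and 259 ≡ 3 (mod 4), so (37/259) = +(259/37).
Reduce top mod 37: now compute (0/37).
Top reduces to 0: gcd > 1, so the symbol is 0.

0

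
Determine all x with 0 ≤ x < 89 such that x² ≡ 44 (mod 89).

20, 69

89 ≡ 1 (mod 4), so we find a root by search.
Trying successive values, 20² = 400 ≡ 44 (mod 89). The other root is 89 − 20 = 69.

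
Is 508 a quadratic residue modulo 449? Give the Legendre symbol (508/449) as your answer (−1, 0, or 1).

First reduce: 508 ≡ 59 (mod 449).
Reciprocity: 59 ≡ 3 and 449 ≡ 1 (mod 4), so (59/449) = +(449/59).
Reduce top mod 59: now compute (36/59).
Pull out 2^2: since 59 ≡ 3 (mod 8), (2/59) = -1, so (2/59)^2 = +1.
Reciprocity: 9 ≡ 1 and 59 ≡ 3 (mod 4), so (9/59) = +(59/9).
Reduce top mod 9: now compute (5/9).
Reciprocity: 5 ≡ 1 and 9 ≡ 1 (mod 4), so (5/9) = +(9/5).
Reduce top mod 5: now compute (4/5).
Pull out 2^2: since 5 ≡ 5 (mod 8), (2/5) = -1, so (2/5)^2 = +1.
Reached (1/5) = 1. Collecting the sign flips along the way, the symbol is +1.

1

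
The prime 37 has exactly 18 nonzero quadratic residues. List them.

Square k = 1,…,18 (k and 37−k give the same square):
1²=1, 2²=4, 3²=9, 4²=16, 5²=25, 6²=36, 7²≡12, 8²≡27, 9²≡7, 10²≡26, 11²≡10, 12²≡33, 13²≡21, 14²≡11, 15²≡3, 16²≡34, 17²≡30, 18²≡28 (mod 37).
So the quadratic residues mod 37 are {1, 3, 4, 7, 9, 10, 11, 12, 16, 21, 25, 26, 27, 28, 30, 33, 34, 36}.

1, 3, 4, 7, 9, 10, 11, 12, 16, 21, 25, 26, 27, 28, 30, 33, 34, 36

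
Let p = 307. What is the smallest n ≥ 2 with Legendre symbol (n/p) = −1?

(2/307) = −1, so 2 is the smallest positive non-residue mod 307.

2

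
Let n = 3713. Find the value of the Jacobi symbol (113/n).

1

Reciprocity: 113 ≡ 1 and 3713 ≡ 1 (mod 4), so (113/3713) = +(3713/113).
Reduce top mod 113: now compute (97/113).
Reciprocity: 97 ≡ 1 and 113 ≡ 1 (mod 4), so (97/113) = +(113/97).
Reduce top mod 97: now compute (16/97).
Pull out 2^4: since 97 ≡ 1 (mod 8), (2/97) = +1, so (2/97)^4 = +1.
Reached (1/97) = 1. Collecting the sign flips along the way, the symbol is +1.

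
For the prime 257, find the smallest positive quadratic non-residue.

3

(2/257) = +1, so 2 is a residue.
(3/257) = −1, so 3 is the smallest positive non-residue mod 257.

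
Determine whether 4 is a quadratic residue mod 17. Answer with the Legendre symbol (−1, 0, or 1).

Pull out 2^2: since 17 ≡ 1 (mod 8), (2/17) = +1, so (2/17)^2 = +1.
Reached (1/17) = 1. Collecting the sign flips along the way, the symbol is +1.

1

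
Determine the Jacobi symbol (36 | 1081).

Pull out 2^2: since 1081 ≡ 1 (mod 8), (2/1081) = +1, so (2/1081)^2 = +1.
Reciprocity: 9 ≡ 1 and 1081 ≡ 1 (mod 4), so (9/1081) = +(1081/9).
Reduce top mod 9: now compute (1/9).
Reached (1/9) = 1. Collecting the sign flips along the way, the symbol is +1.

1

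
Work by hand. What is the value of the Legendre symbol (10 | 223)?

Euler's criterion: (10/223) ≡ 10^111 (mod 223).
10^2 ≡ 100 (mod 223)
10^4 ≡ 188 (mod 223)
10^8 ≡ 110 (mod 223)
10^16 ≡ 58 (mod 223)
10^32 ≡ 19 (mod 223)
10^64 ≡ 138 (mod 223)
10^111 = 10^(64+32+8+4+2+1) ≡ 222 (mod 223).
Result is 222 ≡ −1, so (10/223) = −1.

-1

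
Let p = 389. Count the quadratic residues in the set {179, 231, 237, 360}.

(179/389) = +1 → QR.
(231/389) = -1 → non-residue.
(237/389) = -1 → non-residue.
(360/389) = -1 → non-residue.
Total quadratic residues among the 4: 1.

1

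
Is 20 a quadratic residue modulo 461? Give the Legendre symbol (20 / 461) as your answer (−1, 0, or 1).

1

Pull out 2^2: since 461 ≡ 5 (mod 8), (2/461) = -1, so (2/461)^2 = +1.
Reciprocity: 5 ≡ 1 and 461 ≡ 1 (mod 4), so (5/461) = +(461/5).
Reduce top mod 5: now compute (1/5).
Reached (1/5) = 1. Collecting the sign flips along the way, the symbol is +1.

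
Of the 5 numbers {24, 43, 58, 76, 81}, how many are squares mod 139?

(24/139) = +1 → QR.
(43/139) = -1 → non-residue.
(58/139) = -1 → non-residue.
(76/139) = -1 → non-residue.
(81/139) = +1 → QR.
Total quadratic residues among the 5: 2.

2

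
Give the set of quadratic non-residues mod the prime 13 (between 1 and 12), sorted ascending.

2 5 6 7 8 11

Square k = 1,…,6 (k and 13−k give the same square):
1²=1, 2²=4, 3²=9, 4²≡3, 5²≡12, 6²≡10 (mod 13).
The residues are {1, 3, 4, 9, 10, 12}; the non-residues are the remaining 6 nonzero classes.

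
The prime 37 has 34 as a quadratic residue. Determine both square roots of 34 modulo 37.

37 ≡ 1 (mod 4), so we find a root by search.
Trying successive values, 16² = 256 ≡ 34 (mod 37). The other root is 37 − 16 = 21.

16, 21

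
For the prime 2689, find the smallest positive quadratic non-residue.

13

(2/2689) = +1, so 2 is a residue.
(3/2689) = +1, so 3 is a residue.
(4/2689) = +1, so 4 is a residue.
(5/2689) = +1, so 5 is a residue.
(6/2689) = +1, so 6 is a residue.
(7/2689) = +1, so 7 is a residue.
(8/2689) = +1, so 8 is a residue.
(9/2689) = +1, so 9 is a residue.
(10/2689) = +1, so 10 is a residue.
(11/2689) = +1, so 11 is a residue.
(12/2689) = +1, so 12 is a residue.
(13/2689) = −1, so 13 is the smallest positive non-residue mod 2689.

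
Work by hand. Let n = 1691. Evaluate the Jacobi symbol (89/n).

0

Reciprocity: 89 ≡ 1 and 1691 ≡ 3 (mod 4), so (89/1691) = +(1691/89).
Reduce top mod 89: now compute (0/89).
Top reduces to 0: gcd > 1, so the symbol is 0.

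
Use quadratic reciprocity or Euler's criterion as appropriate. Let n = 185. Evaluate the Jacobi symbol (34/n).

1

Pull out 2: since 185 ≡ 1 (mod 8), (2/185) = +1.
Reciprocity: 17 ≡ 1 and 185 ≡ 1 (mod 4), so (17/185) = +(185/17).
Reduce top mod 17: now compute (15/17).
Reciprocity: 15 ≡ 3 and 17 ≡ 1 (mod 4), so (15/17) = +(17/15).
Reduce top mod 15: now compute (2/15).
Pull out 2: since 15 ≡ 7 (mod 8), (2/15) = +1.
Reached (1/15) = 1. Collecting the sign flips along the way, the symbol is +1.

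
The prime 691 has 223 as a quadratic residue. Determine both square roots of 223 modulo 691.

222, 469

Since 691 ≡ 3 (mod 4), a square root of 223 is 223^((691+1)/4) = 223^173 mod 691.
Repeated squaring: 223^2≡668, 223^4≡529, 223^8≡677, 223^16≡196, 223^32≡411, 223^64≡317, 223^128≡294 (mod 691).
223^173 = 223^(128+32+8+4+1) ≡ 222 (mod 691).
Check: 222² = 49284 ≡ 223 (mod 691). The two roots are 222 and 469.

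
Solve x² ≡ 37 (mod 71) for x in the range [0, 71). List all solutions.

26, 45

Since 71 ≡ 3 (mod 4), a square root of 37 is 37^((71+1)/4) = 37^18 mod 71.
Repeated squaring: 37^2≡20, 37^4≡45, 37^8≡37, 37^16≡20 (mod 71).
37^18 = 37^(16+2) ≡ 45 (mod 71).
Check: 45² = 2025 ≡ 37 (mod 71). The two roots are 26 and 45.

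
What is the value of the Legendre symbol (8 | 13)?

-1

Euler's criterion: (8/13) ≡ 8^6 (mod 13).
8^2 ≡ 12 (mod 13)
8^4 ≡ 1 (mod 13)
8^6 = 8^(4+2) ≡ 12 (mod 13).
Result is 12 ≡ −1, so (8/13) = −1.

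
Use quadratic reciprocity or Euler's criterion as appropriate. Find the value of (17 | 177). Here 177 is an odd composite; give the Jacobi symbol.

Reciprocity: 17 ≡ 1 and 177 ≡ 1 (mod 4), so (17/177) = +(177/17).
Reduce top mod 17: now compute (7/17).
Reciprocity: 7 ≡ 3 and 17 ≡ 1 (mod 4), so (7/17) = +(17/7).
Reduce top mod 7: now compute (3/7).
Reciprocity: 3 ≡ 3 and 7 ≡ 3 (mod 4), so (3/7) = −(7/3).
Reduce top mod 3: now compute (1/3).
Reached (1/3) = 1. Collecting the sign flips along the way, the symbol is -1.

-1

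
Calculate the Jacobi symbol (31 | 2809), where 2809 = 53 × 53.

1

Reciprocity: 31 ≡ 3 and 2809 ≡ 1 (mod 4), so (31/2809) = +(2809/31).
Reduce top mod 31: now compute (19/31).
Reciprocity: 19 ≡ 3 and 31 ≡ 3 (mod 4), so (19/31) = −(31/19).
Reduce top mod 19: now compute (12/19).
Pull out 2^2: since 19 ≡ 3 (mod 8), (2/19) = -1, so (2/19)^2 = +1.
Reciprocity: 3 ≡ 3 and 19 ≡ 3 (mod 4), so (3/19) = −(19/3).
Reduce top mod 3: now compute (1/3).
Reached (1/3) = 1. Collecting the sign flips along the way, the symbol is +1.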